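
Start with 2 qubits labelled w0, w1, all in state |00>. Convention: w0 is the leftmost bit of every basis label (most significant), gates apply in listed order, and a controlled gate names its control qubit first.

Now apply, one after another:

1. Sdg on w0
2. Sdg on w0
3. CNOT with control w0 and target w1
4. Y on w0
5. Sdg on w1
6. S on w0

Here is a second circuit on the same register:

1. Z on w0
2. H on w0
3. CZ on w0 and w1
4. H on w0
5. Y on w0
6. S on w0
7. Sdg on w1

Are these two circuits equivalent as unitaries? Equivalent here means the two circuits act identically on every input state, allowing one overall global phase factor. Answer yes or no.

No: there is an input state on which the two circuits produce genuinely different outputs (not merely differing by a phase).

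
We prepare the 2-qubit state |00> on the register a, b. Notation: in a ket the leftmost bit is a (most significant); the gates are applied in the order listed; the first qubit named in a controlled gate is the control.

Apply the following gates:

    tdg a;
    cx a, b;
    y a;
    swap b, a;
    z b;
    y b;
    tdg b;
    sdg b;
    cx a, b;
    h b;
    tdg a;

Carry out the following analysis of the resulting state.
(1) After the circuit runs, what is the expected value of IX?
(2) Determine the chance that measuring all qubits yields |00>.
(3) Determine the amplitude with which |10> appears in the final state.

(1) In the final state, IX has expectation 1.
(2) A full measurement returns |00> with probability 1/2.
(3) |10> carries amplitude 0 in the final state.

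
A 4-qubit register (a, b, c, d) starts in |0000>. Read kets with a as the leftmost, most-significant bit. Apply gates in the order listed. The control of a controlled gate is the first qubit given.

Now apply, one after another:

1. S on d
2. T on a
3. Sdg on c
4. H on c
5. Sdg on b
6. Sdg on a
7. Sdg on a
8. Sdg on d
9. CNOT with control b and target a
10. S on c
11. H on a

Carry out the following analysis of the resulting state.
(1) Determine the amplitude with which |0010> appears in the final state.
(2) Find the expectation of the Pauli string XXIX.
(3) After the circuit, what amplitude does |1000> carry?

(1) |0010> carries amplitude I/2 in the final state.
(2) The expectation value of XXIX is 0.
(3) The amplitude on |1000> is 1/2.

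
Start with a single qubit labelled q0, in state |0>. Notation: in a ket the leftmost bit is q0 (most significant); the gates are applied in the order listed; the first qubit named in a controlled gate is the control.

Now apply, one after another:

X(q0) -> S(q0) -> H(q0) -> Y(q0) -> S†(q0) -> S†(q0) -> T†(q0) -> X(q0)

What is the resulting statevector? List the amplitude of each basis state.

After the circuit, the state carries amplitude -sqrt(2)*exp(3*I*pi/4)/2 on |0>, -sqrt(2)/2 on |1>.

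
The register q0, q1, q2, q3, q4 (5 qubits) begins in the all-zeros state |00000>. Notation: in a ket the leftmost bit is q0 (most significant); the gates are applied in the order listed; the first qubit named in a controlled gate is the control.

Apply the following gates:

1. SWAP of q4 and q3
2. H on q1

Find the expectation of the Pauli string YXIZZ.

In the final state, YXIZZ has expectation 0.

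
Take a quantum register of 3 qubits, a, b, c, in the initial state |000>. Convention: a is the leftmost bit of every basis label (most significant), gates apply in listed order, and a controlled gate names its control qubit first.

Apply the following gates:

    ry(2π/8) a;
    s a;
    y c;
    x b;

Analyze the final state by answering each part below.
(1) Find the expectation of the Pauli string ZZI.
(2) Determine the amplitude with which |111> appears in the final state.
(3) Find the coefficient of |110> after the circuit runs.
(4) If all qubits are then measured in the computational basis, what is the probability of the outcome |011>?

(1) The expectation value of ZZI is -sqrt(2)/2.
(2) The final state's coefficient on |111> equals -sqrt(2 - sqrt(2))/2.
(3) The amplitude on |110> is 0.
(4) Outcome |011> occurs with probability sqrt(2)/4 + 1/2.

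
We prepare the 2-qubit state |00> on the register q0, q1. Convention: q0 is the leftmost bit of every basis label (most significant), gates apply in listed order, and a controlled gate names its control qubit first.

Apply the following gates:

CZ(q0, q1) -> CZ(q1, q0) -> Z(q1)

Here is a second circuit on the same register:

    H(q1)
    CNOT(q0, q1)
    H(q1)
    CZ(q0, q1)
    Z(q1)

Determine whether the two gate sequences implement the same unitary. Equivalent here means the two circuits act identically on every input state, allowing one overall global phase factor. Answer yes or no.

Yes, they are equivalent — the unitaries differ by at most a global phase.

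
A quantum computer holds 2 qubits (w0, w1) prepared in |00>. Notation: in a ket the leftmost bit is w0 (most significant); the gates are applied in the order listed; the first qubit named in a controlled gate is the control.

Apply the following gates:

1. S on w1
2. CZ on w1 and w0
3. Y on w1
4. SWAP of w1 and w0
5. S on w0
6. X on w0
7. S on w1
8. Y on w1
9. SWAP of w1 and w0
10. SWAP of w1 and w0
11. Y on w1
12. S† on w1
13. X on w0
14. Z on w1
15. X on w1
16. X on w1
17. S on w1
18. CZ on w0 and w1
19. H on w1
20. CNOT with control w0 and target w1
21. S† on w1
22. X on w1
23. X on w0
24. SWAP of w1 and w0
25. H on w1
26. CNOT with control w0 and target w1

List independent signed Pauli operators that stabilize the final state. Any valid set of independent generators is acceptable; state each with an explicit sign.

One valid set of independent stabilizer generators is +YI, +IX (any independent generating set of the same group is equally correct). Key observation: gates 6-13 undo each other exactly, leaving only the rest of the circuit to track.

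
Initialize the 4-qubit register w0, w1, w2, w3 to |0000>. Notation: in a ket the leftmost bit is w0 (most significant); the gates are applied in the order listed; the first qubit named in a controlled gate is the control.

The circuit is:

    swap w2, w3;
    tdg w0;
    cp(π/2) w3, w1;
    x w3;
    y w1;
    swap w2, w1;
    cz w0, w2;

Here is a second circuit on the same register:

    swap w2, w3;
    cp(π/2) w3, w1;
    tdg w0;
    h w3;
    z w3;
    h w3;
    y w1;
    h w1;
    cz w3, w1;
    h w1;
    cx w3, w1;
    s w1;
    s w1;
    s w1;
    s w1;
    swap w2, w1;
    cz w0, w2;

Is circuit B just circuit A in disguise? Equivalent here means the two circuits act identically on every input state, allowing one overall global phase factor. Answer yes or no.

Yes, they are equivalent — the unitaries differ by at most a global phase.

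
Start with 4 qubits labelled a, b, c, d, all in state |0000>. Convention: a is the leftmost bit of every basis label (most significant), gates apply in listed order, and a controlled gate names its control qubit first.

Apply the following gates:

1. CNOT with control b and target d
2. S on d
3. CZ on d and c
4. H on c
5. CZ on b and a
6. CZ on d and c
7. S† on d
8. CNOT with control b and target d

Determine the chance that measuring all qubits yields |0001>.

Outcome |0001> occurs with probability 0.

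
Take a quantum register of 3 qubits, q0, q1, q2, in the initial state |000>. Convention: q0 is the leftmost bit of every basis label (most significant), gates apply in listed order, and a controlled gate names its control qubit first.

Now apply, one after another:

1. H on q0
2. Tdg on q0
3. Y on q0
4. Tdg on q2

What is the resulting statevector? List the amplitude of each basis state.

The final amplitudes are -sqrt(2)*exp(I*pi/4)/2 on |000>, sqrt(2)*I/2 on |100>, and 0 on every other basis state.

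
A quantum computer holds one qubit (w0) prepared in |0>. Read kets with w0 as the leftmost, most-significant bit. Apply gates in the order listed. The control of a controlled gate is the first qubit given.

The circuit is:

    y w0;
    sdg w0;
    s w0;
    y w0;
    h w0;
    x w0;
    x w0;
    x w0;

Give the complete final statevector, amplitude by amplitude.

The resulting statevector has amplitude sqrt(2)/2 on |0>, sqrt(2)/2 on |1>. Key observation: steps 1-4 multiply out to the identity, so the circuit reduces to the remaining gates.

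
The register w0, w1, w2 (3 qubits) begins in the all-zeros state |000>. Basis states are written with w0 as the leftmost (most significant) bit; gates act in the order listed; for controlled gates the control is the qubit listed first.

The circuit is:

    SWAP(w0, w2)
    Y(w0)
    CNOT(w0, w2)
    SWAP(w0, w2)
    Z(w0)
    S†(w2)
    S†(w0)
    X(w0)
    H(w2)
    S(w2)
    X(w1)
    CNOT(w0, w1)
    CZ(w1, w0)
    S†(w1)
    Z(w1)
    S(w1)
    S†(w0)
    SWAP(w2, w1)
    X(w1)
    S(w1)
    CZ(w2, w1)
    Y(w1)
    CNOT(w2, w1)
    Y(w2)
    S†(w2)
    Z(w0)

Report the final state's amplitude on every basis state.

The resulting statevector has amplitude -sqrt(2)/2 on |000>, sqrt(2)/2 on |010>, and 0 on every other basis state.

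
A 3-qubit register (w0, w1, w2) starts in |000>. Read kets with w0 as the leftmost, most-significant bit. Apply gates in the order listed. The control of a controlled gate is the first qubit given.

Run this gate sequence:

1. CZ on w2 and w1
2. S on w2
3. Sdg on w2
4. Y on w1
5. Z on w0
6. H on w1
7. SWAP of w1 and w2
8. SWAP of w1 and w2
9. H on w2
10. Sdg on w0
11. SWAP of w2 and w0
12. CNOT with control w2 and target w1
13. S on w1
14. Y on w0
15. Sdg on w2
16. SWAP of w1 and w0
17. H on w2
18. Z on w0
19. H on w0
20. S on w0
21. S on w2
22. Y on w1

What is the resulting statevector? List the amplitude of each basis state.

The resulting statevector has amplitude -1/4 + I/4 on |000>, -1/4 - I/4 on |001>, -1/4 + I/4 on |010>, -1/4 - I/4 on |011>, -1/4 + I/4 on |100>, -1/4 - I/4 on |101>, -1/4 + I/4 on |110>, -1/4 - I/4 on |111>. Key observation: steps 7-8 multiply out to the identity, so the circuit reduces to the remaining gates.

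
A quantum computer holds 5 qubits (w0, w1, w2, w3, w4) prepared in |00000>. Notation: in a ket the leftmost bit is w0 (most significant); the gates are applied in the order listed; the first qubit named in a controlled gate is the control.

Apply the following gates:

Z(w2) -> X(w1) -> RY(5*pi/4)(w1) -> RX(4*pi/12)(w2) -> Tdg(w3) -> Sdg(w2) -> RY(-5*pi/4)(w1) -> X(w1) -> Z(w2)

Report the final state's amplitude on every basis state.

After the circuit, the state carries amplitude sqrt(3)/2 on |00000>, 1/2 on |00100>, and 0 on every other basis state.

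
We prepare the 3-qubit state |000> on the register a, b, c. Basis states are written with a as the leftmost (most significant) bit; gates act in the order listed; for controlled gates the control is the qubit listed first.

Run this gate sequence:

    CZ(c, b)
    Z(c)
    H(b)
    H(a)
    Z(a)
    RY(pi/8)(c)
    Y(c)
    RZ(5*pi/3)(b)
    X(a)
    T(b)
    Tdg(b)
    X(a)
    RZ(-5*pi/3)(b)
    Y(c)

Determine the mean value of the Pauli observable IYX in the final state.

The expectation value of IYX is 0. Key observation: gates 7-14 undo each other exactly, leaving only the rest of the circuit to track.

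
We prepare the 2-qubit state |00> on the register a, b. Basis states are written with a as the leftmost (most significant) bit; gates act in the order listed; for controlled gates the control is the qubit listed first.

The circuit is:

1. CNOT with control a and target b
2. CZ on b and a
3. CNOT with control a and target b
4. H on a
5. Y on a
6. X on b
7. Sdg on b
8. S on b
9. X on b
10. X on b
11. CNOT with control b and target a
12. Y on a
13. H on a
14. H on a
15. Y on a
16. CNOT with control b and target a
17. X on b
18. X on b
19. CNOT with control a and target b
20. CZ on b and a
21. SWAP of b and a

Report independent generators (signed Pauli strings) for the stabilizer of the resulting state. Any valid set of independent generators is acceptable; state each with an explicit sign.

The stabilizer group can be generated by -XX, -ZZ, among other valid generating sets. Key observation: the block from step 10 through step 17 cancels to the identity and can be dropped.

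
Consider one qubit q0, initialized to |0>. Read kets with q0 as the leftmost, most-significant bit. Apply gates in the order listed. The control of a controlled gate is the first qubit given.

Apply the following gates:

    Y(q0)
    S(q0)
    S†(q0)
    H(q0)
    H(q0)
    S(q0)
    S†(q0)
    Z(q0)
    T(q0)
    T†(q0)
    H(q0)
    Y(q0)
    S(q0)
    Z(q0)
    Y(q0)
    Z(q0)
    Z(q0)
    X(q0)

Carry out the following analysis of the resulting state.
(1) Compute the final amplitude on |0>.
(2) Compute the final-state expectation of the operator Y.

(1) The final state's coefficient on |0> equals sqrt(2)*I/2.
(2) The expectation value of Y is 1.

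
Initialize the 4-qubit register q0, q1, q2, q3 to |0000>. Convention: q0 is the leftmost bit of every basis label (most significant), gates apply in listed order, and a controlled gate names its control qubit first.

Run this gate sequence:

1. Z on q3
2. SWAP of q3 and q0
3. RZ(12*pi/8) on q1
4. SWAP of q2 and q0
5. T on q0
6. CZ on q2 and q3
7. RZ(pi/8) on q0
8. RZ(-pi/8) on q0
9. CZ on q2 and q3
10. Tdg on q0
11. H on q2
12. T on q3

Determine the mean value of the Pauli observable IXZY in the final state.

In the final state, IXZY has expectation 0. Key observation: steps 5-10 multiply out to the identity, so the circuit reduces to the remaining gates.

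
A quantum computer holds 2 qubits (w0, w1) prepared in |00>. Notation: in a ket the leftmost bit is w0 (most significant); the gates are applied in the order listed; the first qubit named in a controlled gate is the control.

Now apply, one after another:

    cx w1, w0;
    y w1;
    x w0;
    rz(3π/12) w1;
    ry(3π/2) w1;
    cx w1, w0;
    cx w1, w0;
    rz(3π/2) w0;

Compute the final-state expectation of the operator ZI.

The observable ZI averages to -1.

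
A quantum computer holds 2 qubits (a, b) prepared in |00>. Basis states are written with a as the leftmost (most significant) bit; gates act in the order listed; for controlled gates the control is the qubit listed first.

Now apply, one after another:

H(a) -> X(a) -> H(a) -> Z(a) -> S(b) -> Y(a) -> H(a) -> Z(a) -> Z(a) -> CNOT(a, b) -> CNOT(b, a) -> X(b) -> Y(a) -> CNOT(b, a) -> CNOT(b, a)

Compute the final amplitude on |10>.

The amplitude on |10> is sqrt(2)/2. Key observation: the block from step 1 through step 4 cancels to the identity and can be dropped.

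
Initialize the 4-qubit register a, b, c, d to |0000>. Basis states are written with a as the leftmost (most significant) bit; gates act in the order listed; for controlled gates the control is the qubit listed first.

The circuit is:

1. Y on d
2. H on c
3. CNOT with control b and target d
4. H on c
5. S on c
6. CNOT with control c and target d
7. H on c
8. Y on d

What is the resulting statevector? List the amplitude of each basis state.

After the circuit, the state carries amplitude sqrt(2)/2 on |0000>, sqrt(2)/2 on |0010>, and 0 on every other basis state.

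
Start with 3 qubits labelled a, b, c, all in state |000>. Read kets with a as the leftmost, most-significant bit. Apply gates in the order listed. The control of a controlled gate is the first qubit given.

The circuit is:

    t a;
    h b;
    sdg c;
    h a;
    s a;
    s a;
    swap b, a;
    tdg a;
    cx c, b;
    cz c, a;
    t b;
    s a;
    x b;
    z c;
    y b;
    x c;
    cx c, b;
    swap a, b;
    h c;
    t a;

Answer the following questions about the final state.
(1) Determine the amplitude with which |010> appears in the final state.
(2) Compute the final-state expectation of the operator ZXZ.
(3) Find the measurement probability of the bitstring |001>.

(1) |010> carries amplitude sqrt(2)/4 in the final state.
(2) The expectation value of ZXZ is 0.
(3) Outcome |001> occurs with probability 1/8.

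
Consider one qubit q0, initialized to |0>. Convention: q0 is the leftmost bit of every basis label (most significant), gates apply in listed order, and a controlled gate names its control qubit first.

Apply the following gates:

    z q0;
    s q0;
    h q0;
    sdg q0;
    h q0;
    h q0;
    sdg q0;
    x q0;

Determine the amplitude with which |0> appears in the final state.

The amplitude on |0> is -sqrt(2)/2.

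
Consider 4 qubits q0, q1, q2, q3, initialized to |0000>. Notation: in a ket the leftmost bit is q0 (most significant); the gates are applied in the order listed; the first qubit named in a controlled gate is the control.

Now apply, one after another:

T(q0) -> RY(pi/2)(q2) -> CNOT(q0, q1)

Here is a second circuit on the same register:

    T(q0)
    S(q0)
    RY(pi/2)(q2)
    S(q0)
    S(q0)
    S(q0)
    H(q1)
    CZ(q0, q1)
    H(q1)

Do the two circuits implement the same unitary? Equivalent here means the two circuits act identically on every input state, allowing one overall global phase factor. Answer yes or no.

Yes — the two circuits implement the same unitary up to a global phase.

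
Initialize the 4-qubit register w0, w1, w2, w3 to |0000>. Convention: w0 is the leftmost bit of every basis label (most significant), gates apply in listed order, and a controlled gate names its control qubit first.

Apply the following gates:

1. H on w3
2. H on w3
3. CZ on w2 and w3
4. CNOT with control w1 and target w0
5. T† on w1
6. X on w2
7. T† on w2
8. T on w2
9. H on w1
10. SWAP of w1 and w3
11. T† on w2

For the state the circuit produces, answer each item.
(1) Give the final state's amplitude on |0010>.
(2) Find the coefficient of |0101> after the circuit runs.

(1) The final state's coefficient on |0010> equals -sqrt(2)*exp(3*I*pi/4)/2.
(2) The final state's coefficient on |0101> equals 0.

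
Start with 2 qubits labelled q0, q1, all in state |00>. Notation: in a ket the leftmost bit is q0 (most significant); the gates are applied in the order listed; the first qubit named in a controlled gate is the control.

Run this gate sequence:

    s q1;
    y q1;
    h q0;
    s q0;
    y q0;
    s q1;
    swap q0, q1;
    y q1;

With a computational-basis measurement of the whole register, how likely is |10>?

A full measurement returns |10> with probability 1/2.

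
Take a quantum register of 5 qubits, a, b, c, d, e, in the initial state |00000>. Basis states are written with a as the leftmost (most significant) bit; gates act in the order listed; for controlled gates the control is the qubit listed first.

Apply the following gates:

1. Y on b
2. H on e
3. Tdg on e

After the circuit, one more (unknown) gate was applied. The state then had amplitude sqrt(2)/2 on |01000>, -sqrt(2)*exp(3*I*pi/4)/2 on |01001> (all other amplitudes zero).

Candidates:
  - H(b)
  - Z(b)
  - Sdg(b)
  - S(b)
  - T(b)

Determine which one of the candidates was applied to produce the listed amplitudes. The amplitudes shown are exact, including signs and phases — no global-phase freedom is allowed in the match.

It was Sdg(b) that produced the state shown.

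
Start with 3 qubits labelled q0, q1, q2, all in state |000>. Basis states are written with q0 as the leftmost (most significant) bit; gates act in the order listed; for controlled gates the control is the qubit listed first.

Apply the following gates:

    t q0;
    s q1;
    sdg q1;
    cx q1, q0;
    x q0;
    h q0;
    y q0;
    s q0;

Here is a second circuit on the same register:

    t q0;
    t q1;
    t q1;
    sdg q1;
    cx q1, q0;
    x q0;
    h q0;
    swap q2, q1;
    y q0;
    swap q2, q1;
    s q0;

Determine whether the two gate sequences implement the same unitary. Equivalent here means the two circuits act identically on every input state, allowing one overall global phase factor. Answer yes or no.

Yes: on every input state the two circuits agree up to one overall phase factor.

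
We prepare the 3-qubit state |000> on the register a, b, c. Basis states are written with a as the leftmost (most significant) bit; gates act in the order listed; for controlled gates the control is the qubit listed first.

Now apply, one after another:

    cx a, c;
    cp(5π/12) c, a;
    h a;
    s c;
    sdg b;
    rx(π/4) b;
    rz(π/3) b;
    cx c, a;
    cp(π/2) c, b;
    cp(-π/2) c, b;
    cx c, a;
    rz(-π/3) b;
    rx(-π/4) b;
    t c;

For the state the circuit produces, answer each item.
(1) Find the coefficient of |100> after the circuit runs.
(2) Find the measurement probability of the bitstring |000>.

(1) The final state's coefficient on |100> equals sqrt(2)/2. Key observation: gates 6-13 undo each other exactly, leaving only the rest of the circuit to track.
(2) The probability of measuring |000> is 1/2.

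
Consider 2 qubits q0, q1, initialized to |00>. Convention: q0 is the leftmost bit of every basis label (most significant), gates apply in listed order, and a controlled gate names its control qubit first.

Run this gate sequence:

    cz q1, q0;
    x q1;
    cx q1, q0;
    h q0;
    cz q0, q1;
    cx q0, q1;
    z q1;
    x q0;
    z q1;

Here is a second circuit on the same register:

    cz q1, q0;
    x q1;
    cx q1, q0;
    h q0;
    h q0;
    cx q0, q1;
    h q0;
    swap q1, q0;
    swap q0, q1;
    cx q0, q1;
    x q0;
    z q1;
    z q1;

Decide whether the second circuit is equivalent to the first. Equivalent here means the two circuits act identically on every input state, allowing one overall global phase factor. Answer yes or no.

No: there is an input state on which the two circuits produce genuinely different outputs (not merely differing by a phase).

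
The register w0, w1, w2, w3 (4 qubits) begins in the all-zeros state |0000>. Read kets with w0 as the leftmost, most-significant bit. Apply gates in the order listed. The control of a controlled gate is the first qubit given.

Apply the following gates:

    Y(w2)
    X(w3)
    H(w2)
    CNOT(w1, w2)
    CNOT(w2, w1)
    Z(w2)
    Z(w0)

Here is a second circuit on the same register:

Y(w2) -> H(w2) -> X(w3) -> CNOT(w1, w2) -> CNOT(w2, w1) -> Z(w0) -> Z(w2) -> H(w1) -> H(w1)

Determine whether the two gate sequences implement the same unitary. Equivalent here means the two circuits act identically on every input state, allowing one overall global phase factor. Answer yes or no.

Yes — the two circuits implement the same unitary up to a global phase.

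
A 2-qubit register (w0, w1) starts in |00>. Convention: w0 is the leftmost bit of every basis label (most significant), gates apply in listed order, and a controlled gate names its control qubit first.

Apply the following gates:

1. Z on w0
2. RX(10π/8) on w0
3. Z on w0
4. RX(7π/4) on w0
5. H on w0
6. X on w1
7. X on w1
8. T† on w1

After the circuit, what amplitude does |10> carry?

|10> carries amplitude 1/2 + I/2 in the final state. Key observation: steps 6-7 multiply out to the identity, so the circuit reduces to the remaining gates.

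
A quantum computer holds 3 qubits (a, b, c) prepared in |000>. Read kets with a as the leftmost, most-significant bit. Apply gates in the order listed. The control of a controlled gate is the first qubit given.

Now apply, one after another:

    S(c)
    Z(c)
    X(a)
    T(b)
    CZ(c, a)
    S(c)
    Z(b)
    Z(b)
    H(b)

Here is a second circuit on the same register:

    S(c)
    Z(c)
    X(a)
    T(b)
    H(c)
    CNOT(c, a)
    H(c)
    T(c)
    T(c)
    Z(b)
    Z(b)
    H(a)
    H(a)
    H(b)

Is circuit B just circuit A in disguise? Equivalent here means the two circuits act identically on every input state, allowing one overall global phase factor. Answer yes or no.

No, they are not equivalent — no single phase factor reconciles the two unitaries.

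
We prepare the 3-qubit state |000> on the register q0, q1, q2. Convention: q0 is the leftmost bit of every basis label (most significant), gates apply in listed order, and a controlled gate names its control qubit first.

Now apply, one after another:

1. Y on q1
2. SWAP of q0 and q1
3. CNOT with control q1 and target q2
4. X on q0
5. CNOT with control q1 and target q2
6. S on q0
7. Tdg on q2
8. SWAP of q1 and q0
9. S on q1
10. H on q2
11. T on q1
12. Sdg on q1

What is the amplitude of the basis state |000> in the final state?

The final state's coefficient on |000> equals sqrt(2)*I/2.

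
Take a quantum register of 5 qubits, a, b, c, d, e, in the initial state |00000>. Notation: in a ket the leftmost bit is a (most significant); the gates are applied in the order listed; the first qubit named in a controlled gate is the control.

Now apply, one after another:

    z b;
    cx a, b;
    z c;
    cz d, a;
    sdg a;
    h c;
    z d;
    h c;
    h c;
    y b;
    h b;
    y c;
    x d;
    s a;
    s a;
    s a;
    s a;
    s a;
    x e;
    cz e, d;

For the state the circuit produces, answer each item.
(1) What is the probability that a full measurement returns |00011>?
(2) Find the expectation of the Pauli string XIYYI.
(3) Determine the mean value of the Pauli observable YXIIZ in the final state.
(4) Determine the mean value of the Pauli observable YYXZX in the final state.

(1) Outcome |00011> occurs with probability 1/4.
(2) The expectation value of XIYYI is 0.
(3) The expectation value of YXIIZ is 0.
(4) The observable YYXZX averages to 0.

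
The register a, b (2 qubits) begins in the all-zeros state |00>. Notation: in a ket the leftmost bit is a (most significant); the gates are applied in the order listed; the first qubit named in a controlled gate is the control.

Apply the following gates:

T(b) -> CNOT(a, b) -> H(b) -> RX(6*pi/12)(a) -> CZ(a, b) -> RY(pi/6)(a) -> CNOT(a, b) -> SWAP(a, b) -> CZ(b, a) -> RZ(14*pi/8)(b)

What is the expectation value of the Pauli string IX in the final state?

The expectation value of IX is sqrt(6)/4.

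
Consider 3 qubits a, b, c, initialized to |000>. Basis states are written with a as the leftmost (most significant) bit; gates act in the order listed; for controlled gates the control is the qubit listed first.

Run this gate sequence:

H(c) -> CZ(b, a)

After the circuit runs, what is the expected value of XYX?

The observable XYX averages to 0.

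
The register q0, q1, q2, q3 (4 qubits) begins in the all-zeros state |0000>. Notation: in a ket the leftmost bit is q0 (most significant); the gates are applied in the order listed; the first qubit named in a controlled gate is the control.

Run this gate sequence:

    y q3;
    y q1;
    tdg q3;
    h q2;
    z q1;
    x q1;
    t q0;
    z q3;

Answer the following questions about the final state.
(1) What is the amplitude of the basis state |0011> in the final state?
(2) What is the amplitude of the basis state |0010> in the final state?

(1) The final state's coefficient on |0011> equals sqrt(2)*exp(3*I*pi/4)/2.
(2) The amplitude on |0010> is 0.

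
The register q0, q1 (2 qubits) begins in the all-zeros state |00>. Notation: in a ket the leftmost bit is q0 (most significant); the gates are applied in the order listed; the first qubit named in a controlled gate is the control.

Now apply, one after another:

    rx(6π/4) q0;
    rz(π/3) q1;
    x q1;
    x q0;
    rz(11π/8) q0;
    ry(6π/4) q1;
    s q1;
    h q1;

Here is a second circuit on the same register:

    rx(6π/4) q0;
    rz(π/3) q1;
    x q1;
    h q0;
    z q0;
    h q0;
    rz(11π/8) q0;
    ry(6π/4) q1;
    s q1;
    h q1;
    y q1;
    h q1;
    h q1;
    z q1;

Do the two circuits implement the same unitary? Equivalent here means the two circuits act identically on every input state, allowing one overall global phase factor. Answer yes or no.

No: there is an input state on which the two circuits produce genuinely different outputs (not merely differing by a phase).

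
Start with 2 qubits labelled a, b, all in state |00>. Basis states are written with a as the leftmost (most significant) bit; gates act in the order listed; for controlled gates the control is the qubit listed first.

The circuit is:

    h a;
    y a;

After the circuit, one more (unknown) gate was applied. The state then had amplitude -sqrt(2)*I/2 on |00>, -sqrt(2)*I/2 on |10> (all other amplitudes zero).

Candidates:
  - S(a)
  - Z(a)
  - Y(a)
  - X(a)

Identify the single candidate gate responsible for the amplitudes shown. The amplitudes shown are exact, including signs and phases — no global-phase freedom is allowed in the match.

It was Z(a) that produced the state shown.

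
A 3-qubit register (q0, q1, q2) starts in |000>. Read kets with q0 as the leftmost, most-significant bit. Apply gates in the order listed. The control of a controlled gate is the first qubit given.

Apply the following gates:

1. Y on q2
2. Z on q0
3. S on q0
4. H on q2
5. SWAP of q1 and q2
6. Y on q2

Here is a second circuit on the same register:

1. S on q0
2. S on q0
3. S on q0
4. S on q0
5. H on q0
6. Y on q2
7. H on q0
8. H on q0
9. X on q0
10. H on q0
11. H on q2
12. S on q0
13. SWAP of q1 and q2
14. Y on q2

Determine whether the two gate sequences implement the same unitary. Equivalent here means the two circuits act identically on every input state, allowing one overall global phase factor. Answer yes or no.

Yes, they are equivalent — the unitaries differ by at most a global phase.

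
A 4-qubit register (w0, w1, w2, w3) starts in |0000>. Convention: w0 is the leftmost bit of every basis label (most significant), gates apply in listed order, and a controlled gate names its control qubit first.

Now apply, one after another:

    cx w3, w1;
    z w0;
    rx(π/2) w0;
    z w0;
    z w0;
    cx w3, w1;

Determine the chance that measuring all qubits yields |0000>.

Outcome |0000> occurs with probability 1/2.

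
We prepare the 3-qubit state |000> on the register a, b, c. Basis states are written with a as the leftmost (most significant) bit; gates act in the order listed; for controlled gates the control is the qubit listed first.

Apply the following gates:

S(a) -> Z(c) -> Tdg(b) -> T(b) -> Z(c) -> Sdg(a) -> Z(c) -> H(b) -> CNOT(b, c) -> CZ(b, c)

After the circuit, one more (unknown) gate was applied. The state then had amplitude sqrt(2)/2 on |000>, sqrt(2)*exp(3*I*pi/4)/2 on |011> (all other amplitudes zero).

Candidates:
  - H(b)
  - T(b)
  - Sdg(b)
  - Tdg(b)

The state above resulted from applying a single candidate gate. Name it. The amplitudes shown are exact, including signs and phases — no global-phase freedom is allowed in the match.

The unique candidate consistent with the amplitudes is Tdg(b).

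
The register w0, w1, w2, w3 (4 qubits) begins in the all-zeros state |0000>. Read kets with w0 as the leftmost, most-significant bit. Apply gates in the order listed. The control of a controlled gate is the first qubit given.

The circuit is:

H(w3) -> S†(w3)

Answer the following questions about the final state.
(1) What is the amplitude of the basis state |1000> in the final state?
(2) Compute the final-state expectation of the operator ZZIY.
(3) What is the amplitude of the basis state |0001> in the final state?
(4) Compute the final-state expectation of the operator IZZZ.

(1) The final state's coefficient on |1000> equals 0.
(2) The expectation value of ZZIY is -1.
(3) |0001> carries amplitude -sqrt(2)*I/2 in the final state.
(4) The observable IZZZ averages to 0.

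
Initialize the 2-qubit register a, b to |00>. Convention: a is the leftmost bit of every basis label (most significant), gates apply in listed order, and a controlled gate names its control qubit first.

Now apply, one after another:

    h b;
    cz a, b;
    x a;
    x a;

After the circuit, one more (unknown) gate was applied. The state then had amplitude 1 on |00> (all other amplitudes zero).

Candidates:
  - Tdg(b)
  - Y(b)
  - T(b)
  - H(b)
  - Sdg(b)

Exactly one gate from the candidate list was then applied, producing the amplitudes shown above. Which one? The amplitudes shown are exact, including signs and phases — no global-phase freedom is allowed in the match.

It was H(b) that produced the state shown. Key observation: gates 3-4 undo each other exactly, leaving only the rest of the circuit to track.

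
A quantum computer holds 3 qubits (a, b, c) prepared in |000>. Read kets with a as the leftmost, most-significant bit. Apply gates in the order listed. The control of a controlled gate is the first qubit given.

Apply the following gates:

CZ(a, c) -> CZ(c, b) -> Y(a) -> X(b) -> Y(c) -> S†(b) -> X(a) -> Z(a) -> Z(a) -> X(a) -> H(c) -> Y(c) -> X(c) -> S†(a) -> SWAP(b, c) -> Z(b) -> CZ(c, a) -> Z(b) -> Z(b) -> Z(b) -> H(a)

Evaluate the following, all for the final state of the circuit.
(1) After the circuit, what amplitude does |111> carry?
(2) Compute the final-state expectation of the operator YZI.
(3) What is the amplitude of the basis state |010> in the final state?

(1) The final state's coefficient on |111> equals I/2. Key observation: the block from step 7 through step 10 cancels to the identity and can be dropped.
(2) The observable YZI averages to 0.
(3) The final state's coefficient on |010> equals 0.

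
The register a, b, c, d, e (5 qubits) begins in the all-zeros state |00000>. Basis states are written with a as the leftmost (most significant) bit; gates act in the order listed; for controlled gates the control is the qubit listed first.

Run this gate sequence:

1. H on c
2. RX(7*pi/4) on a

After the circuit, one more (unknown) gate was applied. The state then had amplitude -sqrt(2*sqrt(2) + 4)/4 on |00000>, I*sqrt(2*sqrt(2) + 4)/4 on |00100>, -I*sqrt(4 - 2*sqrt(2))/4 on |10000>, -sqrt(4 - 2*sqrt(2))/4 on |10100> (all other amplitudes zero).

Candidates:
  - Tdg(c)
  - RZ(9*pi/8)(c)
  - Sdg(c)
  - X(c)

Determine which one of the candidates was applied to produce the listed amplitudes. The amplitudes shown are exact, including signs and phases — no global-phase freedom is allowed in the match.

It was Sdg(c) that produced the state shown.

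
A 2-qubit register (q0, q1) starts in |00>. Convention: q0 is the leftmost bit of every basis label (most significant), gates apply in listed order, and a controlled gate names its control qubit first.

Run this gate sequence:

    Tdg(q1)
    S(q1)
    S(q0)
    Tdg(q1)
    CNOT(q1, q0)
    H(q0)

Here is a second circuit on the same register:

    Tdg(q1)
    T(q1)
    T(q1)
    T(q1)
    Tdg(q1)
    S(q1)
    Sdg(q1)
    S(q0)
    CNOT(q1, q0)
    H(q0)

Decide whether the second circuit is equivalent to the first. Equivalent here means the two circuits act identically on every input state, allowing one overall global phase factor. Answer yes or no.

No, they are not equivalent — no single phase factor reconciles the two unitaries.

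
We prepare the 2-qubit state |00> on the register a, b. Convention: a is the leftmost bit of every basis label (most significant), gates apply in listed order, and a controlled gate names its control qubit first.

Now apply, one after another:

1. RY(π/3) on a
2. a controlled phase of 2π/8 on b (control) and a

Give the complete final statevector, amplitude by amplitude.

After the circuit, the state carries amplitude sqrt(3)/2 on |00>, 0 on |01>, 1/2 on |10>, 0 on |11>.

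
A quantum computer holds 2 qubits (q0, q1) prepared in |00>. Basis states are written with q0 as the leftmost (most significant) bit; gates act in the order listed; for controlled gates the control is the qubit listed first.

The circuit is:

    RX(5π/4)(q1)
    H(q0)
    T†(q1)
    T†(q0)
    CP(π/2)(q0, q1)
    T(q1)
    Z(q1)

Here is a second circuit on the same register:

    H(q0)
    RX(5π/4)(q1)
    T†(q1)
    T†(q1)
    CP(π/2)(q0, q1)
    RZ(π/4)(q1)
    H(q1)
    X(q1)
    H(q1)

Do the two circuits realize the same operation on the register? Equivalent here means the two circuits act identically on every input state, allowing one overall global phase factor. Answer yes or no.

No — the two circuits implement different unitaries, even allowing a global phase.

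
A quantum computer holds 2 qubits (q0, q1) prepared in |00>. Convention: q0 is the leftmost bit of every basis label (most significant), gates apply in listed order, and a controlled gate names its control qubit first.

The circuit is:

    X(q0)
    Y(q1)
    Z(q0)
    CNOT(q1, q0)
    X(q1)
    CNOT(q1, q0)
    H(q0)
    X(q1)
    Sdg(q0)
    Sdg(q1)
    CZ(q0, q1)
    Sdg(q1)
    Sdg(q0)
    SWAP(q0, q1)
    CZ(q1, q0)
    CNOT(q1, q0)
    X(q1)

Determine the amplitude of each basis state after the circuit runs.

The resulting statevector has amplitude -sqrt(2)*I/2 on |00>, 0 on |01>, 0 on |10>, sqrt(2)*I/2 on |11>.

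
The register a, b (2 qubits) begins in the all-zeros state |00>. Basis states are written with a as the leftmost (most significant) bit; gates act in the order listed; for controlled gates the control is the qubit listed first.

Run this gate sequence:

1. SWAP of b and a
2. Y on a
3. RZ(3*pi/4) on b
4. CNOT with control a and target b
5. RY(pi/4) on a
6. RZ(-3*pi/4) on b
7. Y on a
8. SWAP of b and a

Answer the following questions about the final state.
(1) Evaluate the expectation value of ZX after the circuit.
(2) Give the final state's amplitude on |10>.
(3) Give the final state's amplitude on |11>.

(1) The observable ZX averages to -sqrt(2)/2.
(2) The final state's coefficient on |10> equals -sqrt(sqrt(2) + 2)*exp(I*pi/4)/2.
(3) The final state's coefficient on |11> equals -sqrt(2 - sqrt(2))*exp(I*pi/4)/2.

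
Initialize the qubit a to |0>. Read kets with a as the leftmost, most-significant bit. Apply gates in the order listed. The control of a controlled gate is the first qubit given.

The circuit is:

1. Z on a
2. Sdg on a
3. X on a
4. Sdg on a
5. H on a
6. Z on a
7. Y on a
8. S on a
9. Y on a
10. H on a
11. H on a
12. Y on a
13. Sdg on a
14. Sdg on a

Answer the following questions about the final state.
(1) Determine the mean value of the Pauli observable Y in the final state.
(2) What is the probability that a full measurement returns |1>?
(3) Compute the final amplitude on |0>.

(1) In the final state, Y has expectation 1.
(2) A full measurement returns |1> with probability 1/2.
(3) The amplitude on |0> is -sqrt(2)/2.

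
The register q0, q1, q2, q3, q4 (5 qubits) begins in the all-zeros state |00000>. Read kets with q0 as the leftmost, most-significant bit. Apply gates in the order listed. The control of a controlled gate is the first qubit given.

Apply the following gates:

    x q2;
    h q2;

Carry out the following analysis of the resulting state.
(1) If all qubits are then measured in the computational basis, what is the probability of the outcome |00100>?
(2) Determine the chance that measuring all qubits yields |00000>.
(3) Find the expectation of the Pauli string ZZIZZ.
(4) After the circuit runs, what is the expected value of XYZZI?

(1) A full measurement returns |00100> with probability 1/2.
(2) The probability of measuring |00000> is 1/2.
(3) The observable ZZIZZ averages to 1.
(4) The expectation value of XYZZI is 0.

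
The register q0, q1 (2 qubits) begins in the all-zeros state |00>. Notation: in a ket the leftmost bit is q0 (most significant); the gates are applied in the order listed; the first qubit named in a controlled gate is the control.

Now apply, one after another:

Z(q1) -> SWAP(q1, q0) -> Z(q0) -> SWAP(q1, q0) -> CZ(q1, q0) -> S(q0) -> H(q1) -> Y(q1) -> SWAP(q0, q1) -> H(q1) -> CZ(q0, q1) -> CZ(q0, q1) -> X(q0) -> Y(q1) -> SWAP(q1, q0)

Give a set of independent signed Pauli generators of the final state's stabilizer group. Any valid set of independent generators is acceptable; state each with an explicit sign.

One valid set of independent stabilizer generators is -XI, -IX (any independent generating set of the same group is equally correct). Key observation: the block from step 11 through step 12 cancels to the identity and can be dropped.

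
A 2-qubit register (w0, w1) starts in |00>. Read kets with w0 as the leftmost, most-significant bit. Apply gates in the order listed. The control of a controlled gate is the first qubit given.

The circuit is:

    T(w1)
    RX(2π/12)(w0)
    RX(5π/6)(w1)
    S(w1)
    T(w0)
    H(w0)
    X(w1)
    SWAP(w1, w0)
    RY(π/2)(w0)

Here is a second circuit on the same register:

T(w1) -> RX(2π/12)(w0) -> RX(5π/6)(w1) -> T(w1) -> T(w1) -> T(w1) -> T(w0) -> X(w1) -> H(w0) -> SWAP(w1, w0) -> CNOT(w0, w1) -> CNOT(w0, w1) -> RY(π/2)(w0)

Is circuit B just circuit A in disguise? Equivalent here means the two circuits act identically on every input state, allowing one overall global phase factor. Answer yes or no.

No: there is an input state on which the two circuits produce genuinely different outputs (not merely differing by a phase).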